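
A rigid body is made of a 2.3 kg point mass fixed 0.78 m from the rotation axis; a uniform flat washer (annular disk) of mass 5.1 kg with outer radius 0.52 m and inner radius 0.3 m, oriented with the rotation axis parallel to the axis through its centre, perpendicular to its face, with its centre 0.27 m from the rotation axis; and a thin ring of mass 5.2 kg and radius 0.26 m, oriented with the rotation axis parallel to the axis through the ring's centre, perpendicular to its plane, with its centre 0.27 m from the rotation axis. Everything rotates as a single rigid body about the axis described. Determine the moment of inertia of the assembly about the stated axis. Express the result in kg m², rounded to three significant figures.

Point mass: I_cm = 0; centre at d = 0.78 m, so I = I_cm + Md² gives I = 0 + (2.3)(0.78)² = 1.3993 kg m².
Annular disk: I_cm = (1/2)M(R²+r²) = (1/2)(5.1)[(0.52)² + (0.3)²] = 0.91902 kg m²; centre at d = 0.27 m, so I = I_cm + Md² gives I = 0.91902 + (5.1)(0.27)² = 1.2908 kg m².
Thin ring: I_cm = MR² = (5.2)(0.26)² = 0.35152 kg m²; centre at d = 0.27 m, so I = I_cm + Md² gives I = 0.35152 + (5.2)(0.27)² = 0.7306 kg m².
Total I = 1.3993 + 1.2908 + 0.7306 = 3.4207 kg m².

3.42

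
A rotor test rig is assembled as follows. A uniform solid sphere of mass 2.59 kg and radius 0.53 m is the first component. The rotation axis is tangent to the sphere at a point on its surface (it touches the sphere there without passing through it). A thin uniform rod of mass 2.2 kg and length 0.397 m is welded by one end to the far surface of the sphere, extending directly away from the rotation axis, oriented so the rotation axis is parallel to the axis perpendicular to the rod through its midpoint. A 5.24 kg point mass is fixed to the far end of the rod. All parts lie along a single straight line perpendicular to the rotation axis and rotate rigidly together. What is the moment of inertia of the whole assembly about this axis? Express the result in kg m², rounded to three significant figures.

15.7

Solid sphere: I_cm = (2/5)MR² = (2/5)(2.59)(0.53)² = 0.29101 kg m²; centre at d = 0.53 m, so I = I_cm + Md² gives I = 0.29101 + (2.59)(0.53)² = 1.0185 kg m².
Thin rod: I_cm = (1/12)ML² = (1/12)(2.2)(0.397)² = 0.028895 kg m²; centre at d = 0.53 + 0.53 + 0.1985 = 1.2585 m, so I = I_cm + Md² gives I = 0.028895 + (2.2)(1.2585)² = 3.5133 kg m².
Point mass: I_cm = 0; centre at d = 0.53 + 0.53 + 0.1985 + 0.1985 = 1.457 m, so I = I_cm + Md² gives I = 0 + (5.24)(1.457)² = 11.124 kg m².
Total I = 1.0185 + 3.5133 + 11.124 = 15.656 kg m².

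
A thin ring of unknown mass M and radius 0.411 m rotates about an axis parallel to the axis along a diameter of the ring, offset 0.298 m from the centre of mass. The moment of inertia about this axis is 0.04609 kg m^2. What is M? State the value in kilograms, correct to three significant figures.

I = I_cm + Md² = (1/2)MR² + Md² = M·[0.5·(0.411)² + (0.298)²] = M·0.17326.
So M = 0.04609 / 0.17326 = 0.26601 kg.

0.266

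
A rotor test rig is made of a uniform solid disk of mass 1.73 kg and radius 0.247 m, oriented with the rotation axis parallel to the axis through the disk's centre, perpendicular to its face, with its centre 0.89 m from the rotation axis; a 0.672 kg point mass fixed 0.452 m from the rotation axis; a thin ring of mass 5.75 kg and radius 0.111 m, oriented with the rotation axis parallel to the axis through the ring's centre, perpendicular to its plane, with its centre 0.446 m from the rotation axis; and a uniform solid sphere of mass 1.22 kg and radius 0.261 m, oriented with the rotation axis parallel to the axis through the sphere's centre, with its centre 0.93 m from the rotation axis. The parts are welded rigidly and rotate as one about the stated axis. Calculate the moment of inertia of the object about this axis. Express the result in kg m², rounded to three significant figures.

3.86

Solid disk: I_cm = (1/2)MR² = (1/2)(1.73)(0.247)² = 0.052773 kg m²; centre at d = 0.89 m, so I = I_cm + Md² gives I = 0.052773 + (1.73)(0.89)² = 1.4231 kg m².
Point mass: I_cm = 0; centre at d = 0.452 m, so I = I_cm + Md² gives I = 0 + (0.672)(0.452)² = 0.13729 kg m².
Thin ring: I_cm = MR² = (5.75)(0.111)² = 0.070846 kg m²; centre at d = 0.446 m, so I = I_cm + Md² gives I = 0.070846 + (5.75)(0.446)² = 1.2146 kg m².
Solid sphere: I_cm = (2/5)MR² = (2/5)(1.22)(0.261)² = 0.033243 kg m²; centre at d = 0.93 m, so I = I_cm + Md² gives I = 0.033243 + (1.22)(0.93)² = 1.0884 kg m².
Total I = 1.4231 + 0.13729 + 1.2146 + 1.0884 = 3.8634 kg m².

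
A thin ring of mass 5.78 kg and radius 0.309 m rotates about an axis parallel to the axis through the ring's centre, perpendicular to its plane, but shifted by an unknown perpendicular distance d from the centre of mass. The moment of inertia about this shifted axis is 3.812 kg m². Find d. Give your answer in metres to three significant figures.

0.751

About the centre-of-mass axis, I_cm = MR² = (5.78)(0.309)² = 0.55188 kg m².
Parallel axis theorem: I = I_cm + Md², so Md² = 3.812 − 0.55188 = 3.2601 kg m².
d = √(3.2601 / 5.78) = 0.75102 m.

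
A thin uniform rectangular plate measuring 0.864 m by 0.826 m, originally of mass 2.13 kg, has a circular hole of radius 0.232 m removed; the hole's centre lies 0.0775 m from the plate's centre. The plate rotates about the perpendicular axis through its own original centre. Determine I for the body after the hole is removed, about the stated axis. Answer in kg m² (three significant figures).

Unpierced body about its centre: I₀ = (1/12)M(a²+b²) = (1/12)(2.13)[(0.864)² + (0.826)²] = 0.25361 kg m².
The removed disk has mass m = M·πr²/(ab) = (2.13)·π(0.232)²/(0.864·0.826) = 0.50467 kg (same uniform areal density).
Its moment of inertia about the rotation axis (parallel-axis theorem): I_hole = (1/2)mr² + md² = (1/2)(0.50467)(0.232)² + (0.50467)(0.0775)² = 0.016613 kg m².
Treating the hole as negative mass, I = I₀ − I_hole = 0.25361 − 0.016613 = 0.23699 kg m².

0.237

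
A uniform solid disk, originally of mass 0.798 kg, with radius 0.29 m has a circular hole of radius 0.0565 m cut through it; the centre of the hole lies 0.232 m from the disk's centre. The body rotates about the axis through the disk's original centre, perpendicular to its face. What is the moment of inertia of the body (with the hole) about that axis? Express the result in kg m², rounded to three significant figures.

Unpierced body about its centre: I₀ = (1/2)MR² = (1/2)(0.798)(0.29)² = 0.033556 kg m².
The removed disk has mass m = M·(r/R)² = (0.798)(0.0565/0.29)² = 0.03029 kg (same uniform areal density).
Its moment of inertia about the rotation axis (parallel-axis theorem): I_hole = (1/2)mr² + md² = (1/2)(0.03029)(0.0565)² + (0.03029)(0.232)² = 0.0016787 kg m².
Treating the hole as negative mass, I = I₀ − I_hole = 0.033556 − 0.0016787 = 0.031877 kg m².

0.0319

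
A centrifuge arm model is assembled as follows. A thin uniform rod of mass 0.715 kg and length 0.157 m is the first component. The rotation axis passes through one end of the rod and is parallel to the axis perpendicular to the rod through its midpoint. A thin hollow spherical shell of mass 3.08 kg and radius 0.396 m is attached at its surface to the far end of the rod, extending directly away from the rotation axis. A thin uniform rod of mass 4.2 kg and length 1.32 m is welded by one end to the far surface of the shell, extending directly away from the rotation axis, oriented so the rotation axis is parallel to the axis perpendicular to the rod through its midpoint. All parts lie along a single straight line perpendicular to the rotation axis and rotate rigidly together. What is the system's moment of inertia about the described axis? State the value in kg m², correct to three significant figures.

12.8

Thin rod: I_cm = (1/12)ML² = (1/12)(0.715)(0.157)² = 0.0014687 kg m²; centre at d = 0.0785 m, so the parallel axis theorem gives I = 0.0014687 + (0.715)(0.0785)² = 0.0058747 kg m².
Spherical shell: I_cm = (2/3)MR² = (2/3)(3.08)(0.396)² = 0.322 kg m²; centre at d = 0.0785 + 0.0785 + 0.396 = 0.553 m, so the parallel axis theorem gives I = 0.322 + (3.08)(0.553)² = 1.2639 kg m².
Thin rod: I_cm = (1/12)ML² = (1/12)(4.2)(1.32)² = 0.60984 kg m²; centre at d = 0.0785 + 0.0785 + 0.396 + 0.396 + 0.66 = 1.609 m, so the parallel axis theorem gives I = 0.60984 + (4.2)(1.609)² = 11.483 kg m².
Total I = 0.0058747 + 1.2639 + 11.483 = 12.753 kg m².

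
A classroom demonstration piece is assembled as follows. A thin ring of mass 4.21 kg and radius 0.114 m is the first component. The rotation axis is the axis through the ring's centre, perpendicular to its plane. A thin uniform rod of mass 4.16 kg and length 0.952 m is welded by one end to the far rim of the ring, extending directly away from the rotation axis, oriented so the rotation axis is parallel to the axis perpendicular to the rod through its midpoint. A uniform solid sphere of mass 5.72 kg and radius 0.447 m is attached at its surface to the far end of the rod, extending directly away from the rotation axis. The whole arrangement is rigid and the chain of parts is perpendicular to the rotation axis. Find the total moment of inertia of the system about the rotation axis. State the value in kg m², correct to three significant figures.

Thin ring: I_cm = MR² = (4.21)(0.114)² = 0.054713 kg m²; axis through the centre, so I = 0.054713 kg m².
Thin rod: I_cm = (1/12)ML² = (1/12)(4.16)(0.952)² = 0.31419 kg m²; centre at d = 0.114 + 0.476 = 0.59 m, so I = I_cm + Md² gives I = 0.31419 + (4.16)(0.59)² = 1.7623 kg m².
Solid sphere: I_cm = (2/5)MR² = (2/5)(5.72)(0.447)² = 0.45716 kg m²; centre at d = 0.114 + 0.476 + 0.476 + 0.447 = 1.513 m, so I = I_cm + Md² gives I = 0.45716 + (5.72)(1.513)² = 13.551 kg m².
Total I = 0.054713 + 1.7623 + 13.551 = 15.368 kg m².

15.4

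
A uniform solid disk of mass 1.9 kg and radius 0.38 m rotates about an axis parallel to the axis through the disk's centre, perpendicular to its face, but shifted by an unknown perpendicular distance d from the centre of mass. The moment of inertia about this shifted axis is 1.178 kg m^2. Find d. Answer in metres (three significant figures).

0.740

About the centre-of-mass axis, I_cm = (1/2)MR² = (1/2)(1.9)(0.38)² = 0.13718 kg m^2.
Parallel axis theorem: I = I_cm + Md², so Md² = 1.178 − 0.13718 = 1.0408 kg m^2.
d = √(1.0408 / 1.9) = 0.74014 m.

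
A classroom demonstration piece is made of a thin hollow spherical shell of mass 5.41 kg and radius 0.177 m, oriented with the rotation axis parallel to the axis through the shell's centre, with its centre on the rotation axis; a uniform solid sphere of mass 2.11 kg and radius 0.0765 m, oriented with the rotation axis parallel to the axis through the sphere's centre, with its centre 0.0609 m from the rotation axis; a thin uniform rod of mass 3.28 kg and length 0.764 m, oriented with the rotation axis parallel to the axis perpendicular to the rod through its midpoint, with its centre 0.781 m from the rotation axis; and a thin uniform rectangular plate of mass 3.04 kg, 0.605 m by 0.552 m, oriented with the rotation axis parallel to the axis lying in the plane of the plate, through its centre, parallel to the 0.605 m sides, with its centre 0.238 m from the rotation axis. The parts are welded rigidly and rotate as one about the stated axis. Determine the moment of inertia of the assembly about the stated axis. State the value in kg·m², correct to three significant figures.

2.54

Spherical shell: I_cm = (2/3)MR² = (2/3)(5.41)(0.177)² = 0.11299 kg·m²; axis through the centre, so I = 0.11299 kg·m².
Solid sphere: I_cm = (2/5)MR² = (2/5)(2.11)(0.0765)² = 0.0049393 kg·m²; centre at d = 0.0609 m, so I = I_cm + Md² gives I = 0.0049393 + (2.11)(0.0609)² = 0.012765 kg·m².
Thin rod: I_cm = (1/12)ML² = (1/12)(3.28)(0.764)² = 0.15954 kg·m²; centre at d = 0.781 m, so I = I_cm + Md² gives I = 0.15954 + (3.28)(0.781)² = 2.1602 kg·m².
Rectangular plate: I_cm = (1/12)Mb² = (1/12)(3.04)(0.552)² = 0.077192 kg·m²; centre at d = 0.238 m, so I = I_cm + Md² gives I = 0.077192 + (3.04)(0.238)² = 0.24939 kg·m².
Total I = 0.11299 + 0.012765 + 2.1602 + 0.24939 = 2.5354 kg·m².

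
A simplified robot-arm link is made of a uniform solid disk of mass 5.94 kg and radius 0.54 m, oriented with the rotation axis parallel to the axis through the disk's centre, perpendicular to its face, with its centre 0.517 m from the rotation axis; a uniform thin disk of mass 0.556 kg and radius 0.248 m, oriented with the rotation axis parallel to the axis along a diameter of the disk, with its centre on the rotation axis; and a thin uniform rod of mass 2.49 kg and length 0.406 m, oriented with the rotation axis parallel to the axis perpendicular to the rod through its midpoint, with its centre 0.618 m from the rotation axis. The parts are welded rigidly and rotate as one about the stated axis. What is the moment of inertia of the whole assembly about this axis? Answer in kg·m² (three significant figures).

Solid disk: I_cm = (1/2)MR² = (1/2)(5.94)(0.54)² = 0.86605 kg·m²; centre at d = 0.517 m, so I = I_cm + Md² gives I = 0.86605 + (5.94)(0.517)² = 2.4537 kg·m².
Thin disk: I_cm = (1/4)MR² = (1/4)(0.556)(0.248)² = 0.0085491 kg·m²; axis through the centre, so I = 0.0085491 kg·m².
Thin rod: I_cm = (1/12)ML² = (1/12)(2.49)(0.406)² = 0.034203 kg·m²; centre at d = 0.618 m, so I = I_cm + Md² gives I = 0.034203 + (2.49)(0.618)² = 0.98519 kg·m².
Total I = 2.4537 + 0.0085491 + 0.98519 = 3.4475 kg·m².

3.45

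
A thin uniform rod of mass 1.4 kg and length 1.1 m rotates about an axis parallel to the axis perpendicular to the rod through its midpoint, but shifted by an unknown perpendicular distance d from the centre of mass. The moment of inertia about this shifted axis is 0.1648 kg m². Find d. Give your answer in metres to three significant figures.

About the centre-of-mass axis, I_cm = (1/12)ML² = (1/12)(1.4)(1.1)² = 0.14117 kg m².
Parallel axis theorem: I = I_cm + Md², so Md² = 0.1648 − 0.14117 = 0.023633 kg m².
d = √(0.023633 / 1.4) = 0.12993 m.

0.130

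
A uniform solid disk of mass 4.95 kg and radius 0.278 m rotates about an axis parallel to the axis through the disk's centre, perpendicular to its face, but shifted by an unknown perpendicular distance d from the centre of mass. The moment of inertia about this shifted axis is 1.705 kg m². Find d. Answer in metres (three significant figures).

0.553

About the centre-of-mass axis, I_cm = (1/2)MR² = (1/2)(4.95)(0.278)² = 0.19128 kg m².
Parallel axis theorem: I = I_cm + Md², so Md² = 1.705 − 0.19128 = 1.5137 kg m².
d = √(1.5137 / 4.95) = 0.55299 m.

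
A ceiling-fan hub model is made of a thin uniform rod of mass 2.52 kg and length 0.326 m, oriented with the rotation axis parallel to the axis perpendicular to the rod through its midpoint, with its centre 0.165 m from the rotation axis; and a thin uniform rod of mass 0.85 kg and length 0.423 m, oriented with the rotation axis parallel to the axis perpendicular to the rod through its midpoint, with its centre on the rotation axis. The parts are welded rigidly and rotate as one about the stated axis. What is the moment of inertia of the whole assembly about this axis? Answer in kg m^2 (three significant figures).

Thin rod: I_cm = (1/12)ML² = (1/12)(2.52)(0.326)² = 0.022318 kg m^2; centre at d = 0.165 m, so the parallel axis theorem gives I = 0.022318 + (2.52)(0.165)² = 0.090925 kg m^2.
Thin rod: I_cm = (1/12)ML² = (1/12)(0.85)(0.423)² = 0.012674 kg m^2; axis through the centre, so I = 0.012674 kg m^2.
Total I = 0.090925 + 0.012674 = 0.1036 kg m^2.

0.104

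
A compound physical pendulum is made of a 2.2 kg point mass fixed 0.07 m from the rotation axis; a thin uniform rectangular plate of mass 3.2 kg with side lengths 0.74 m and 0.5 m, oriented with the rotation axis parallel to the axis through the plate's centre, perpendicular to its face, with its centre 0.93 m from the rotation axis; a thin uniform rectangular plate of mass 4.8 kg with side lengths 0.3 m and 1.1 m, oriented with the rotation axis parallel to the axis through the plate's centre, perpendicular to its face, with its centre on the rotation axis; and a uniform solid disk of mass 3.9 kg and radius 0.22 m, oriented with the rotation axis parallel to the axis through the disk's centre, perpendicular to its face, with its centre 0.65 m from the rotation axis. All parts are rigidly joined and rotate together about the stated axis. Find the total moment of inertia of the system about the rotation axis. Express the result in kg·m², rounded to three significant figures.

Point mass: I_cm = 0; centre at d = 0.07 m, so I = I_cm + Md² gives I = 0 + (2.2)(0.07)² = 0.01078 kg·m².
Rectangular plate: I_cm = (1/12)M(a²+b²) = (1/12)(3.2)[(0.74)² + (0.5)²] = 0.21269 kg·m²; centre at d = 0.93 m, so I = I_cm + Md² gives I = 0.21269 + (3.2)(0.93)² = 2.9804 kg·m².
Rectangular plate: I_cm = (1/12)M(a²+b²) = (1/12)(4.8)[(0.3)² + (1.1)²] = 0.52 kg·m²; axis through the centre, so I = 0.52 kg·m².
Solid disk: I_cm = (1/2)MR² = (1/2)(3.9)(0.22)² = 0.09438 kg·m²; centre at d = 0.65 m, so I = I_cm + Md² gives I = 0.09438 + (3.9)(0.65)² = 1.7421 kg·m².
Total I = 0.01078 + 2.9804 + 0.52 + 1.7421 = 5.2533 kg·m².

5.25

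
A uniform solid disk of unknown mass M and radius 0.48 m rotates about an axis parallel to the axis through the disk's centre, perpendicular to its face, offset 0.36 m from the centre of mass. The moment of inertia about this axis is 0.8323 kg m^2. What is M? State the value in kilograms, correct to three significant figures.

I = I_cm + Md² = (1/2)MR² + Md² = M·[0.5·(0.48)² + (0.36)²] = M·0.2448.
So M = 0.8323 / 0.2448 = 3.3999 kg.

3.40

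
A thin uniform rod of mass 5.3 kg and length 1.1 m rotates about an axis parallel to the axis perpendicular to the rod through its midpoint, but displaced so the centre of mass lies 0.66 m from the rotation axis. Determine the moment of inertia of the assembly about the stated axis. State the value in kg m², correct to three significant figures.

2.84

I_cm = (1/12)ML² = (1/12)(5.3)(1.1)² = 0.53442 kg m²; centre at d = 0.66 m, so the parallel axis theorem gives I = 0.53442 + (5.3)(0.66)² = 2.8431 kg m².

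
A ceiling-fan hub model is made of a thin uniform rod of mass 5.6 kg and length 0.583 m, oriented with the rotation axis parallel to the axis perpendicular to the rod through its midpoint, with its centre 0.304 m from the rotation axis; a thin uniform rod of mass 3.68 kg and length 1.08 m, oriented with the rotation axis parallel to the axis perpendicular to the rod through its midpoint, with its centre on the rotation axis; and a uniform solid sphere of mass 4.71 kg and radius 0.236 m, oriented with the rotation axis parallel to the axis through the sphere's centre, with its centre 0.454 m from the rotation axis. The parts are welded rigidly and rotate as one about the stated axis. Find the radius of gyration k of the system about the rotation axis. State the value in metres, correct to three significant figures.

Thin rod: I_cm = (1/12)ML² = (1/12)(5.6)(0.583)² = 0.15861 kg·m²; centre at d = 0.304 m, so the parallel axis theorem gives I = 0.15861 + (5.6)(0.304)² = 0.67614 kg·m².
Thin rod: I_cm = (1/12)ML² = (1/12)(3.68)(1.08)² = 0.3577 kg·m²; axis through the centre, so I = 0.3577 kg·m².
Solid sphere: I_cm = (2/5)MR² = (2/5)(4.71)(0.236)² = 0.10493 kg·m²; centre at d = 0.454 m, so the parallel axis theorem gives I = 0.10493 + (4.71)(0.454)² = 1.0757 kg·m².
Total I = 2.1096 kg·m²; total mass M = 13.99 kg.
k = √(I/M) = √(2.1096/13.99) = 0.38832 m.

0.388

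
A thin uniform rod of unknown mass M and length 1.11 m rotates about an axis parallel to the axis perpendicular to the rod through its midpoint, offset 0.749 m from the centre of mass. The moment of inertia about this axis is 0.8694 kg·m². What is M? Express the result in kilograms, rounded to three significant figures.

I = I_cm + Md² = (1/12)ML² + Md² = M·[0.0833333·(1.11)² + (0.749)²] = M·0.66368.
So M = 0.8694 / 0.66368 = 1.31 kg.

1.31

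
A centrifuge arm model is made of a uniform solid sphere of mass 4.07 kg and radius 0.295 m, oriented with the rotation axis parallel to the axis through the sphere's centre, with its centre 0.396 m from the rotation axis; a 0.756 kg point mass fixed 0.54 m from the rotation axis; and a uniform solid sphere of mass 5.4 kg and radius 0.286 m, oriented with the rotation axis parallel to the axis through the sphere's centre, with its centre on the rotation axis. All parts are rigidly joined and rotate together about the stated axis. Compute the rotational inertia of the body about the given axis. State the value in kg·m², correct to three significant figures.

Solid sphere: I_cm = (2/5)MR² = (2/5)(4.07)(0.295)² = 0.14168 kg·m²; centre at d = 0.396 m, so the parallel axis theorem gives I = 0.14168 + (4.07)(0.396)² = 0.77992 kg·m².
Point mass: I_cm = 0; centre at d = 0.54 m, so the parallel axis theorem gives I = 0 + (0.756)(0.54)² = 0.22045 kg·m².
Solid sphere: I_cm = (2/5)MR² = (2/5)(5.4)(0.286)² = 0.17668 kg·m²; axis through the centre, so I = 0.17668 kg·m².
Total I = 0.77992 + 0.22045 + 0.17668 = 1.177 kg·m².

1.18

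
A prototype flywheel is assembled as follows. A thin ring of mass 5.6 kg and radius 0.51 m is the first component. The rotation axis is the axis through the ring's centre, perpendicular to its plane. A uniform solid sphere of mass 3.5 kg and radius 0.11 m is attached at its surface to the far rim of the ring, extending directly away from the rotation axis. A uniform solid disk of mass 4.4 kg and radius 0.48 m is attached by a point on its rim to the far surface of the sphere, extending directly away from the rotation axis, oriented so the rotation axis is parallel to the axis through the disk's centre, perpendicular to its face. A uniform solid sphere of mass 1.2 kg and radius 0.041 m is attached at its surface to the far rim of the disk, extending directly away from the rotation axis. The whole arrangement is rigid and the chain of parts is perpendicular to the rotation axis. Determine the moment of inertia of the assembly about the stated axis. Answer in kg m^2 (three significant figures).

13.4

Thin ring: I_cm = MR² = (5.6)(0.51)² = 1.4566 kg m^2; axis through the centre, so I = 1.4566 kg m^2.
Solid sphere: I_cm = (2/5)MR² = (2/5)(3.5)(0.11)² = 0.01694 kg m^2; centre at d = 0.51 + 0.11 = 0.62 m, so the parallel axis theorem gives I = 0.01694 + (3.5)(0.62)² = 1.3623 kg m^2.
Solid disk: I_cm = (1/2)MR² = (1/2)(4.4)(0.48)² = 0.50688 kg m^2; centre at d = 0.51 + 0.11 + 0.11 + 0.48 = 1.21 m, so the parallel axis theorem gives I = 0.50688 + (4.4)(1.21)² = 6.9489 kg m^2.
Solid sphere: I_cm = (2/5)MR² = (2/5)(1.2)(0.041)² = 0.00080688 kg m^2; centre at d = 0.51 + 0.11 + 0.11 + 0.48 + 0.48 + 0.041 = 1.731 m, so the parallel axis theorem gives I = 0.00080688 + (1.2)(1.731)² = 3.5964 kg m^2.
Total I = 1.4566 + 1.3623 + 6.9489 + 3.5964 = 13.364 kg m^2.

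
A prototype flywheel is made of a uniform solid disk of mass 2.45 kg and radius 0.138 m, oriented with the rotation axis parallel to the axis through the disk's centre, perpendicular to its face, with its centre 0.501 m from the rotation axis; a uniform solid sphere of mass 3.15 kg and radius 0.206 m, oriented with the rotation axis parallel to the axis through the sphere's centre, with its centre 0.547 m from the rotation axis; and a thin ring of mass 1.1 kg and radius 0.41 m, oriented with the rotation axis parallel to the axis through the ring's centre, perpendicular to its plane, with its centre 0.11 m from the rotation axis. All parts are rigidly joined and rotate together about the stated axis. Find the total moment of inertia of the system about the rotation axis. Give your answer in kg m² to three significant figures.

1.83

Solid disk: I_cm = (1/2)MR² = (1/2)(2.45)(0.138)² = 0.023329 kg m²; centre at d = 0.501 m, so the parallel axis theorem gives I = 0.023329 + (2.45)(0.501)² = 0.63828 kg m².
Solid sphere: I_cm = (2/5)MR² = (2/5)(3.15)(0.206)² = 0.053469 kg m²; centre at d = 0.547 m, so the parallel axis theorem gives I = 0.053469 + (3.15)(0.547)² = 0.99598 kg m².
Thin ring: I_cm = MR² = (1.1)(0.41)² = 0.18491 kg m²; centre at d = 0.11 m, so the parallel axis theorem gives I = 0.18491 + (1.1)(0.11)² = 0.19822 kg m².
Total I = 0.63828 + 0.99598 + 0.19822 = 1.8325 kg m².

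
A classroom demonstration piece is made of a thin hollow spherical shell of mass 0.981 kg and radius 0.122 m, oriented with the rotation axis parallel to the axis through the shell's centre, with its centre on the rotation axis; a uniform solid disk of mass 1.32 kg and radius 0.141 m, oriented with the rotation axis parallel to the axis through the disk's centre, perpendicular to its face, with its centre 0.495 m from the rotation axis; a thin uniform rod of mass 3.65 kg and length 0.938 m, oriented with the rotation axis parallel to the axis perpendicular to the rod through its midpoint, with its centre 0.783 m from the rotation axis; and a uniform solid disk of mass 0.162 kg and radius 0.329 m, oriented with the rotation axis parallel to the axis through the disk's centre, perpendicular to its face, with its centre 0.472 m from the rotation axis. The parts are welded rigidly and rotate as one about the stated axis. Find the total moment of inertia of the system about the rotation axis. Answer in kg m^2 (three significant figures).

2.90

Spherical shell: I_cm = (2/3)MR² = (2/3)(0.981)(0.122)² = 0.0097341 kg m^2; axis through the centre, so I = 0.0097341 kg m^2.
Solid disk: I_cm = (1/2)MR² = (1/2)(1.32)(0.141)² = 0.013121 kg m^2; centre at d = 0.495 m, so I = I_cm + Md² gives I = 0.013121 + (1.32)(0.495)² = 0.33655 kg m^2.
Thin rod: I_cm = (1/12)ML² = (1/12)(3.65)(0.938)² = 0.26762 kg m^2; centre at d = 0.783 m, so I = I_cm + Md² gives I = 0.26762 + (3.65)(0.783)² = 2.5054 kg m^2.
Solid disk: I_cm = (1/2)MR² = (1/2)(0.162)(0.329)² = 0.0087675 kg m^2; centre at d = 0.472 m, so I = I_cm + Md² gives I = 0.0087675 + (0.162)(0.472)² = 0.044859 kg m^2.
Total I = 0.0097341 + 0.33655 + 2.5054 + 0.044859 = 2.8965 kg m^2.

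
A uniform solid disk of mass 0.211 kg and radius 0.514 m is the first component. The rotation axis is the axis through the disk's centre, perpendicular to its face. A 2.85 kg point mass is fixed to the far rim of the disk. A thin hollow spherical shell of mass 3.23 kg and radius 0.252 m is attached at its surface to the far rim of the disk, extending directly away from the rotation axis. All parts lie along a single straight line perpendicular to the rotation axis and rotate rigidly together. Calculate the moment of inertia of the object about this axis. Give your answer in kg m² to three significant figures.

2.81

Solid disk: I_cm = (1/2)MR² = (1/2)(0.211)(0.514)² = 0.027873 kg m²; axis through the centre, so I = 0.027873 kg m².
Point mass: I_cm = 0; centre at d = 0.514 m, so the parallel axis theorem gives I = 0 + (2.85)(0.514)² = 0.75296 kg m².
Spherical shell: I_cm = (2/3)MR² = (2/3)(3.23)(0.252)² = 0.13675 kg m²; centre at d = 0.514 + 0.252 = 0.766 m, so the parallel axis theorem gives I = 0.13675 + (3.23)(0.766)² = 2.032 kg m².
Total I = 0.027873 + 0.75296 + 2.032 = 2.8128 kg m².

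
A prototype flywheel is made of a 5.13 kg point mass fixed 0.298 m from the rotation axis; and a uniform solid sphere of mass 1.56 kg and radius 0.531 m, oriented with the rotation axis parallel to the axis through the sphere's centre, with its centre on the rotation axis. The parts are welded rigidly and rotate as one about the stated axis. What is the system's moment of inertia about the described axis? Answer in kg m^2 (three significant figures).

Point mass: I_cm = 0; centre at d = 0.298 m, so the parallel axis theorem gives I = 0 + (5.13)(0.298)² = 0.45556 kg m^2.
Solid sphere: I_cm = (2/5)MR² = (2/5)(1.56)(0.531)² = 0.17594 kg m^2; axis through the centre, so I = 0.17594 kg m^2.
Total I = 0.45556 + 0.17594 = 0.63151 kg m^2.

0.632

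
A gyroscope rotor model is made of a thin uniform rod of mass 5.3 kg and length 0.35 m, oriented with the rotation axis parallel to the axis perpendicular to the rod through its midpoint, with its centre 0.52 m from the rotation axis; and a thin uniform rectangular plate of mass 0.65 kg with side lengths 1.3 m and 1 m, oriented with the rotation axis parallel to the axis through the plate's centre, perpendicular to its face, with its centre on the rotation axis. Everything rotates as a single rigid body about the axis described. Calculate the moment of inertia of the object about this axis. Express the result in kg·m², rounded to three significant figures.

Thin rod: I_cm = (1/12)ML² = (1/12)(5.3)(0.35)² = 0.054104 kg·m²; centre at d = 0.52 m, so the parallel axis theorem gives I = 0.054104 + (5.3)(0.52)² = 1.4872 kg·m².
Rectangular plate: I_cm = (1/12)M(a²+b²) = (1/12)(0.65)[(1.3)² + (1)²] = 0.14571 kg·m²; axis through the centre, so I = 0.14571 kg·m².
Total I = 1.4872 + 0.14571 = 1.6329 kg·m².

1.63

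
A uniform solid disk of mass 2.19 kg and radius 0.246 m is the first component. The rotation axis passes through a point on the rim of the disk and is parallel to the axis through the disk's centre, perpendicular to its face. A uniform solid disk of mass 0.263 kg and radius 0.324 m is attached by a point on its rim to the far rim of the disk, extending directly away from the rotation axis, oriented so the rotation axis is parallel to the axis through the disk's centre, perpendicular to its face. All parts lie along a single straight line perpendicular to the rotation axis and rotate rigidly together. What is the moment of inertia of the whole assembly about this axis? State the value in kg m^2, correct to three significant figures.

0.388

Solid disk: I_cm = (1/2)MR² = (1/2)(2.19)(0.246)² = 0.066265 kg m^2; centre at d = 0.246 m, so I = I_cm + Md² gives I = 0.066265 + (2.19)(0.246)² = 0.1988 kg m^2.
Solid disk: I_cm = (1/2)MR² = (1/2)(0.263)(0.324)² = 0.013804 kg m^2; centre at d = 0.246 + 0.246 + 0.324 = 0.816 m, so I = I_cm + Md² gives I = 0.013804 + (0.263)(0.816)² = 0.18892 kg m^2.
Total I = 0.1988 + 0.18892 = 0.38772 kg m^2.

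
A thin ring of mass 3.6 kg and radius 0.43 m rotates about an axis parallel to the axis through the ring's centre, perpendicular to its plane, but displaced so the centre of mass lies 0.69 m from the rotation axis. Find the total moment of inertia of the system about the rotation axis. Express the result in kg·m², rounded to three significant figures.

I_cm = MR² = (3.6)(0.43)² = 0.66564 kg·m²; centre at d = 0.69 m, so the parallel axis theorem gives I = 0.66564 + (3.6)(0.69)² = 2.3796 kg·m².

2.38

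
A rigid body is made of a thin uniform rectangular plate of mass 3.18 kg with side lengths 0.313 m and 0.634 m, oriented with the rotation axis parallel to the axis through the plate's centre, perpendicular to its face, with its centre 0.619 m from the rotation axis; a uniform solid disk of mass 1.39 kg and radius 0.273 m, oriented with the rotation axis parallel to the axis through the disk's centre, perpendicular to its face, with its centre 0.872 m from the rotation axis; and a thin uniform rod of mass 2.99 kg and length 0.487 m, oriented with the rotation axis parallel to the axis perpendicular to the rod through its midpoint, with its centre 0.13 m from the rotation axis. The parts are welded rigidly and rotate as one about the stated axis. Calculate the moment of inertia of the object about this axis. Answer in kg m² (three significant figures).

Rectangular plate: I_cm = (1/12)M(a²+b²) = (1/12)(3.18)[(0.313)² + (0.634)²] = 0.13248 kg m²; centre at d = 0.619 m, so the parallel axis theorem gives I = 0.13248 + (3.18)(0.619)² = 1.3509 kg m².
Solid disk: I_cm = (1/2)MR² = (1/2)(1.39)(0.273)² = 0.051798 kg m²; centre at d = 0.872 m, so the parallel axis theorem gives I = 0.051798 + (1.39)(0.872)² = 1.1087 kg m².
Thin rod: I_cm = (1/12)ML² = (1/12)(2.99)(0.487)² = 0.059095 kg m²; centre at d = 0.13 m, so the parallel axis theorem gives I = 0.059095 + (2.99)(0.13)² = 0.10963 kg m².
Total I = 1.3509 + 1.1087 + 0.10963 = 2.5693 kg m².

2.57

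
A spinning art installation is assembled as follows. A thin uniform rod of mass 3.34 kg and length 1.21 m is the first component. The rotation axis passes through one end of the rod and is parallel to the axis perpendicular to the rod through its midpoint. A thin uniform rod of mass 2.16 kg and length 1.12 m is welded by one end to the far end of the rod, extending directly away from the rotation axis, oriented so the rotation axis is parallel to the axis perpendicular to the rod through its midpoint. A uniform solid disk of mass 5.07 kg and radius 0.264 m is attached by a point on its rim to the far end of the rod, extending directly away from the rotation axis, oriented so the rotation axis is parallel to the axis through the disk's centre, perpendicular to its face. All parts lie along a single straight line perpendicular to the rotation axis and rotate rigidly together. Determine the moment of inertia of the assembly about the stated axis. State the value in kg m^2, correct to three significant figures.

42.9

Thin rod: I_cm = (1/12)ML² = (1/12)(3.34)(1.21)² = 0.40751 kg m^2; centre at d = 0.605 m, so the parallel axis theorem gives I = 0.40751 + (3.34)(0.605)² = 1.63 kg m^2.
Thin rod: I_cm = (1/12)ML² = (1/12)(2.16)(1.12)² = 0.22579 kg m^2; centre at d = 0.605 + 0.605 + 0.56 = 1.77 m, so the parallel axis theorem gives I = 0.22579 + (2.16)(1.77)² = 6.9929 kg m^2.
Solid disk: I_cm = (1/2)MR² = (1/2)(5.07)(0.264)² = 0.17668 kg m^2; centre at d = 0.605 + 0.605 + 0.56 + 0.56 + 0.264 = 2.594 m, so the parallel axis theorem gives I = 0.17668 + (5.07)(2.594)² = 34.292 kg m^2.
Total I = 1.63 + 6.9929 + 34.292 = 42.915 kg m^2.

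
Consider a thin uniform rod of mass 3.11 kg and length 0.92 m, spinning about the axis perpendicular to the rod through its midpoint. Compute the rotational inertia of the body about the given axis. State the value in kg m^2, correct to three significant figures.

0.219

I_cm = (1/12)ML² = (1/12)(3.11)(0.92)² = 0.21936 kg m^2; axis through the centre, so I = 0.21936 kg m^2.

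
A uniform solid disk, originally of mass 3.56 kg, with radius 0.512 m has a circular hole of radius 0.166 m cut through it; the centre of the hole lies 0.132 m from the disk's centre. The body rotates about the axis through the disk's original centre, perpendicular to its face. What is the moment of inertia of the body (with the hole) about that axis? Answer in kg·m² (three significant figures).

0.455

Unpierced body about its centre: I₀ = (1/2)MR² = (1/2)(3.56)(0.512)² = 0.46662 kg·m².
The removed disk has mass m = M·(r/R)² = (3.56)(0.166/0.512)² = 0.37422 kg (same uniform areal density).
Its moment of inertia about the rotation axis (parallel-axis theorem): I_hole = (1/2)mr² + md² = (1/2)(0.37422)(0.166)² + (0.37422)(0.132)² = 0.011676 kg·m².
Treating the hole as negative mass, I = I₀ − I_hole = 0.46662 − 0.011676 = 0.45494 kg·m².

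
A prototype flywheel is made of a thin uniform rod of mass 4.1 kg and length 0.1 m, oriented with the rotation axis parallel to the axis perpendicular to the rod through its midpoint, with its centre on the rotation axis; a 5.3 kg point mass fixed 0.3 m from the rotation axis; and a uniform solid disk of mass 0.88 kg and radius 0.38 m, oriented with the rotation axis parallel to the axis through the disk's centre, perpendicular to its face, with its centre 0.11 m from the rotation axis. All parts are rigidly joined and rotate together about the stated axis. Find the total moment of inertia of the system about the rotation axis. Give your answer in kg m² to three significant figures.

Thin rod: I_cm = (1/12)ML² = (1/12)(4.1)(0.1)² = 0.0034167 kg m²; axis through the centre, so I = 0.0034167 kg m².
Point mass: I_cm = 0; centre at d = 0.3 m, so I = I_cm + Md² gives I = 0 + (5.3)(0.3)² = 0.477 kg m².
Solid disk: I_cm = (1/2)MR² = (1/2)(0.88)(0.38)² = 0.063536 kg m²; centre at d = 0.11 m, so I = I_cm + Md² gives I = 0.063536 + (0.88)(0.11)² = 0.074184 kg m².
Total I = 0.0034167 + 0.477 + 0.074184 = 0.5546 kg m².

0.555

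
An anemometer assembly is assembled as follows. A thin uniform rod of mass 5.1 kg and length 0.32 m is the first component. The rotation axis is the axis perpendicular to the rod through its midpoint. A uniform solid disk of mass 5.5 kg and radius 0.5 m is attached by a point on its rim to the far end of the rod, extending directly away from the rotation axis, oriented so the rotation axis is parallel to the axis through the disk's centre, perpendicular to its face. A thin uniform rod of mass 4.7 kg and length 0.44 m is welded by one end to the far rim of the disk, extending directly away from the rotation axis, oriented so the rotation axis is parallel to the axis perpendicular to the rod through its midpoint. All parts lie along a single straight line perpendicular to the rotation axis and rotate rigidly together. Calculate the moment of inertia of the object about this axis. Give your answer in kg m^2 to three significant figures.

12.2

Thin rod: I_cm = (1/12)ML² = (1/12)(5.1)(0.32)² = 0.04352 kg m^2; axis through the centre, so I = 0.04352 kg m^2.
Solid disk: I_cm = (1/2)MR² = (1/2)(5.5)(0.5)² = 0.6875 kg m^2; centre at d = 0.16 + 0.5 = 0.66 m, so I = I_cm + Md² gives I = 0.6875 + (5.5)(0.66)² = 3.0833 kg m^2.
Thin rod: I_cm = (1/12)ML² = (1/12)(4.7)(0.44)² = 0.075827 kg m^2; centre at d = 0.16 + 0.5 + 0.5 + 0.22 = 1.38 m, so I = I_cm + Md² gives I = 0.075827 + (4.7)(1.38)² = 9.0265 kg m^2.
Total I = 0.04352 + 3.0833 + 9.0265 = 12.153 kg m^2.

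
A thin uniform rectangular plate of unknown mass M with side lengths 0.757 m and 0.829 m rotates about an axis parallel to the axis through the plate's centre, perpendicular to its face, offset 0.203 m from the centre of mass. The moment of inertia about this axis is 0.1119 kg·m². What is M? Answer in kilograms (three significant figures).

0.765

I = I_cm + Md² = (1/12)M(a²+b²) + Md² = M·[0.0833333·[(0.757)² + (0.829)²] + (0.203)²] = M·0.14623.
So M = 0.1119 / 0.14623 = 0.76522 kg.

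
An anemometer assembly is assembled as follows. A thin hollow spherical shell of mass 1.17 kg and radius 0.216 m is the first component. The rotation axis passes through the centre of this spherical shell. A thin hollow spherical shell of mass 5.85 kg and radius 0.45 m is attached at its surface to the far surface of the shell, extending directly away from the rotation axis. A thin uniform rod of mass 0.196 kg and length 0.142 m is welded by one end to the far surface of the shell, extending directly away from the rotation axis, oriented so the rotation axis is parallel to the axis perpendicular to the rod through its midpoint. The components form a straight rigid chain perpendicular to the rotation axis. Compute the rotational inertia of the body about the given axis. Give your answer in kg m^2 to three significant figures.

3.70

Spherical shell: I_cm = (2/3)MR² = (2/3)(1.17)(0.216)² = 0.036392 kg m^2; axis through the centre, so I = 0.036392 kg m^2.
Spherical shell: I_cm = (2/3)MR² = (2/3)(5.85)(0.45)² = 0.78975 kg m^2; centre at d = 0.216 + 0.45 = 0.666 m, so the parallel axis theorem gives I = 0.78975 + (5.85)(0.666)² = 3.3846 kg m^2.
Thin rod: I_cm = (1/12)ML² = (1/12)(0.196)(0.142)² = 0.00032935 kg m^2; centre at d = 0.216 + 0.45 + 0.45 + 0.071 = 1.187 m, so the parallel axis theorem gives I = 0.00032935 + (0.196)(1.187)² = 0.27649 kg m^2.
Total I = 0.036392 + 3.3846 + 0.27649 = 3.6974 kg m^2.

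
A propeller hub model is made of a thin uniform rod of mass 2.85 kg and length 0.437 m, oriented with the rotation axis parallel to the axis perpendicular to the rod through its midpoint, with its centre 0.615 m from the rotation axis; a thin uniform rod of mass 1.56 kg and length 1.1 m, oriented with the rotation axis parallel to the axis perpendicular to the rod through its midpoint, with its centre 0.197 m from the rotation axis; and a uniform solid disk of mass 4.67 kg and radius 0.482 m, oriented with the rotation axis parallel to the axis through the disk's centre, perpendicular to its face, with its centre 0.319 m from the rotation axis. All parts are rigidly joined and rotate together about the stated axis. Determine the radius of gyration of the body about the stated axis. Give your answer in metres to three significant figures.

0.510

Thin rod: I_cm = (1/12)ML² = (1/12)(2.85)(0.437)² = 0.045355 kg·m²; centre at d = 0.615 m, so the parallel axis theorem gives I = 0.045355 + (2.85)(0.615)² = 1.1233 kg·m².
Thin rod: I_cm = (1/12)ML² = (1/12)(1.56)(1.1)² = 0.1573 kg·m²; centre at d = 0.197 m, so the parallel axis theorem gives I = 0.1573 + (1.56)(0.197)² = 0.21784 kg·m².
Solid disk: I_cm = (1/2)MR² = (1/2)(4.67)(0.482)² = 0.54248 kg·m²; centre at d = 0.319 m, so the parallel axis theorem gives I = 0.54248 + (4.67)(0.319)² = 1.0177 kg·m².
Total I = 2.3588 kg·m²; total mass M = 9.08 kg.
k = √(I/M) = √(2.3588/9.08) = 0.50969 m.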